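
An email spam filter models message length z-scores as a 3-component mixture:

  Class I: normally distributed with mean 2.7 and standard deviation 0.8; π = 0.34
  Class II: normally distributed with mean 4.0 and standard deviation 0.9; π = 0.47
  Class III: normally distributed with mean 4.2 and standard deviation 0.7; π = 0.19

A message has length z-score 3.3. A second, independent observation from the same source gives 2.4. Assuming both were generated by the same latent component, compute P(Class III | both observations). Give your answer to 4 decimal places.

Apply Bayes' rule: the posterior for each component is proportional to its prior times its likelihood at x.
Since both observations come from the same component, the likelihood for component k is f_k(x₁)·f_k(x₂).
  L_I = [(1/(0.8·√(2π)))·exp(−(3.3−2.7)²/(2·0.8²)) = 0.498678·exp(-0.28125) = 0.376422] × [0.464819] = 0.174968
  L_II = [(1/(0.9·√(2π)))·exp(−(3.3−4.0)²/(2·0.9²)) = 0.443269·exp(-0.30247) = 0.327572] × [0.0912799] = 0.0299007
  L_III = [(1/(0.7·√(2π)))·exp(−(3.3−4.2)²/(2·0.7²)) = 0.569918·exp(-0.82653) = 0.249376] × [0.0208921] = 0.00520997
Multiply by the mixture weights:
  π_I·L_I = 0.34 × 0.174968 = 0.0594891
  π_II·L_II = 0.47 × 0.0299007 = 0.0140533
  π_III·L_III = 0.19 × 0.00520997 = 0.000989895
Sum: 0.0594891 + 0.0140533 + 0.000989895 = 0.0745323
P(Class III | x) = 0.000989895 / 0.0745323 ≈ 0.0133

0.0133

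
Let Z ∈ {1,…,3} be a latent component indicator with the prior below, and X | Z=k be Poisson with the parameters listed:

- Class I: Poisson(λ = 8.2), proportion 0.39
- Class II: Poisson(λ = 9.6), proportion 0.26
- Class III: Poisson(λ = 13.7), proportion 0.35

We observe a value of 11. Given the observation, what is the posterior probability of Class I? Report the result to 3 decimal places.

P(component k | x) = w_k·f_k(x) / marginal(x), where marginal(x) = Σ_j w_j·f_j(x).
Evaluate each component's likelihood at the observed value:
  p_I = 0.07755
  p_II = 0.108293
  p_III = 0.0897297
Weight by the priors:
  w_I·p_I = 0.39 × 0.07755 = 0.0302445
  w_II·p_II = 0.26 × 0.108293 = 0.0281562
  w_III·p_III = 0.35 × 0.0897297 = 0.0314054
Evidence: 0.0302445 + 0.0281562 + 0.0314054 = 0.0898061
P(Class I | the observation) = 0.0302445 / 0.0898061 ≈ 0.337

0.337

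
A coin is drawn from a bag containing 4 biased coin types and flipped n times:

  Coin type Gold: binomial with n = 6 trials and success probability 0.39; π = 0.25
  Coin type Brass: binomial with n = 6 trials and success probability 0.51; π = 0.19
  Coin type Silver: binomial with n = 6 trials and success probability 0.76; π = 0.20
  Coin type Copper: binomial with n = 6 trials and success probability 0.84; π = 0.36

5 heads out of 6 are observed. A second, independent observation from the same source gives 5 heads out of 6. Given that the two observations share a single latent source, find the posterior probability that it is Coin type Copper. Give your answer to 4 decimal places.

Apply Bayes' rule: the posterior for each component is proportional to its prior times its likelihood at x.
Since both observations come from the same component, the likelihood for component k is f_k(x₁)·f_k(x₂).
  L_Gold = [0.0330221] × [0.0330221] = 0.00109046
  L_Brass = [0.101437] × [0.101437] = 0.0102896
  L_Silver = [0.365116] × [0.365116] = 0.133309
  L_Copper = [0.401483] × [0.401483] = 0.161189
Multiply by the mixture weights:
  π_Gold·L_Gold = 0.25 × 0.00109046 = 0.000272614
  π_Brass·L_Brass = 0.19 × 0.0102896 = 0.00195501
  π_Silver·L_Silver = 0.20 × 0.133309 = 0.0266619
  π_Copper·L_Copper = 0.36 × 0.161189 = 0.058028
Evidence: 0.000272614 + 0.00195501 + 0.0266619 + 0.058028 = 0.0869175
P(Coin type Copper | data) = 0.058028 / 0.0869175 ≈ 0.6676

0.6676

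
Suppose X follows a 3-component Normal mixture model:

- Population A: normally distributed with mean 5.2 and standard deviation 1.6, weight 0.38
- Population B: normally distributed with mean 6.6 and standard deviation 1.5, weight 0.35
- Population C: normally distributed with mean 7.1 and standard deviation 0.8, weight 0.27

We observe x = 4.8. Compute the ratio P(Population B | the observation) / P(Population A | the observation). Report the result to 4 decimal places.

Since P(k|x) ∝ P(Z=k) f_k(x), the posterior odds are P(Z=i) f_i(x) / (P(Z=j) f_j(x)).
Component likelihoods at x = 4.8:
  p_A = (1/(1.6·√(2π)))·exp(−(4.8−5.2)²/(2·1.6²)) = 0.249339·exp(-0.03125) = 0.241668
  p_B = (1/(1.5·√(2π)))·exp(−(4.8−6.6)²/(2·1.5²)) = 0.265962·exp(-0.72000) = 0.129457
  p_C = (1/(0.8·√(2π)))·exp(−(4.8−7.1)²/(2·0.8²)) = 0.498678·exp(-4.13281) = 0.00799765
Posterior odds = (P(Z=B)·p_B) / (P(Z=A)·p_A) = (0.35·0.129457) / (0.38·0.241668) = 0.0453101 / 0.0918337 ≈ 0.4934

0.4934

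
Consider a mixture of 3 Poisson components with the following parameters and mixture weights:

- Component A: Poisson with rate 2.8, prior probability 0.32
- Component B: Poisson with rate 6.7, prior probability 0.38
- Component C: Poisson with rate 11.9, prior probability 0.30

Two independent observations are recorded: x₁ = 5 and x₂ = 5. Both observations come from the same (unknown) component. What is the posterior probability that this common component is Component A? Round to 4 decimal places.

0.2490

P(component k | x) = π_k·f_k(x) / marginal(x), where marginal(x) = Σ_j π_j·f_j(x).
Since both observations come from the same component, the likelihood for component k is f_k(x₁)·f_k(x₂).
  p_A = [e^(−2.8)·2.8^5/5! = 0.0872136] × [0.0872136] = 0.00760622
  p_B = [e^(−6.7)·6.7^5/5! = 0.13849] × [0.13849] = 0.0191796
  p_C = [e^(−11.9)·11.9^5/5! = 0.0135036] × [0.0135036] = 0.000182347
Unnormalised posteriors:
  π_A·p_A = 0.32 × 0.00760622 = 0.00243399
  π_B·p_B = 0.38 × 0.0191796 = 0.00728825
  π_C·p_C = 0.30 × 0.000182347 = 5.47041e-05
Marginal: 0.00243399 + 0.00728825 + 5.47041e-05 = 0.00977694
So the posterior for Component A is 0.00243399 / 0.00977694 ≈ 0.2490.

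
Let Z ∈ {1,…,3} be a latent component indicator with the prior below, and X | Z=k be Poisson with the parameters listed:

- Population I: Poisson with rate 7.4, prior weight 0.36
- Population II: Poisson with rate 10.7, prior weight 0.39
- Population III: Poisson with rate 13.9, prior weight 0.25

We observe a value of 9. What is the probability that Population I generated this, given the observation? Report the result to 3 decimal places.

The responsibility of component k is π_k f_k(x) divided by Σ_j π_j f_j(x).
Evaluate each component's likelihood at the observed value:
  p_I = e^(−7.4)·7.4^9/9! = 0.112084
  p_II = e^(−10.7)·10.7^9/9! = 0.114219
  p_III = e^(−13.9)·13.9^9/9! = 0.0490543
Prior × likelihood for each component:
  π_I·p_I = 0.36 × 0.112084 = 0.0403502
  π_II·p_II = 0.39 × 0.114219 = 0.0445456
  π_III·p_III = 0.25 × 0.0490543 = 0.0122636
Sum: 0.0403502 + 0.0445456 + 0.0122636 = 0.0971594
Responsibility of Population I: 0.0403502 / 0.0971594 ≈ 0.415

0.415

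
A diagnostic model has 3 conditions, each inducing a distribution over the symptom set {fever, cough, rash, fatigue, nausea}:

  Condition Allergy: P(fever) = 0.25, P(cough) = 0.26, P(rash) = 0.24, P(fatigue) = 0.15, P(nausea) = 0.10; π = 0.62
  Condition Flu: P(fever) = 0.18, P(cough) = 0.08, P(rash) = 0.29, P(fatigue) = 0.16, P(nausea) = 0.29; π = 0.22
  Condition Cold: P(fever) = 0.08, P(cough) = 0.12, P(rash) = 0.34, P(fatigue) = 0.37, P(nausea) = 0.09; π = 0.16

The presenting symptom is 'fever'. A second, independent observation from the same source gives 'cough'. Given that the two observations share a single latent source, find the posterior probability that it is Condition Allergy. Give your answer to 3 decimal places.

P(component k | x) = w_k·f_k(x) / marginal(x), where marginal(x) = Σ_j w_j·f_j(x).
Since both observations come from the same component, the likelihood for component k is f_k(x₁)·f_k(x₂).
  L_Allergy = [0.25] × [0.26] = 0.065
  L_Flu = [0.18] × [0.08] = 0.0144
  L_Cold = [0.08] × [0.12] = 0.0096
Unnormalised posteriors:
  w_Allergy·L_Allergy = 0.62 × 0.065 = 0.0403
  w_Flu·L_Flu = 0.22 × 0.0144 = 0.003168
  w_Cold·L_Cold = 0.16 × 0.0096 = 0.001536
Marginal: 0.0403 + 0.003168 + 0.001536 = 0.045004
Responsibility of Condition Allergy: 0.0403 / 0.045004 ≈ 0.895

0.895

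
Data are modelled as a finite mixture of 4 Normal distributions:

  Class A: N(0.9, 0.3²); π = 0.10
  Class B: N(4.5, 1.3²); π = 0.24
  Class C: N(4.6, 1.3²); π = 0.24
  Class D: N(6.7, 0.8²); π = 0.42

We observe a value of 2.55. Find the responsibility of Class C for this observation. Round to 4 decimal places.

0.4704

Apply Bayes' rule: the posterior for each component is proportional to its prior times its likelihood at x.
Normal densities:
  f_A = 3.58992e-07
  f_B = 0.0996289
  f_C = 0.0885094
  f_D = 7.15079e-07
Prior × likelihood for each component:
  π_A·f_A = 0.10 × 3.58992e-07 = 3.58992e-08
  π_B·f_B = 0.24 × 0.0996289 = 0.0239109
  π_C·f_C = 0.24 × 0.0885094 = 0.0212423
  π_D·f_D = 0.42 × 7.15079e-07 = 3.00333e-07
Evidence: 3.58992e-08 + 0.0239109 + 0.0212423 + 3.00333e-07 = 0.0451535
Responsibility of Class C: 0.0212423 / 0.0451535 ≈ 0.4704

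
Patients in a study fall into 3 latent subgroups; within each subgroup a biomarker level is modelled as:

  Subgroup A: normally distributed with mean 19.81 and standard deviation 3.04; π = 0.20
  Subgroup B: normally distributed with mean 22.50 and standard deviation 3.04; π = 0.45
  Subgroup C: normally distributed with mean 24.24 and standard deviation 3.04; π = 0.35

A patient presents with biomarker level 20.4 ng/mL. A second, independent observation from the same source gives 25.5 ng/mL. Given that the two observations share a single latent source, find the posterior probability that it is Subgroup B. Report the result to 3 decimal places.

P(component k | x) = w_k·f_k(x) / marginal(x), where marginal(x) = Σ_j w_j·f_j(x).
Since both observations come from the same component, the likelihood for component k is f_k(x₁)·f_k(x₂).
  p_A = [(1/(3.04·√(2π)))·exp(−(20.4−19.81)²/(2·3.04²)) = 0.131231·exp(-0.01883) = 0.128783] × [0.0227669] = 0.00293199
  p_B = [(1/(3.04·√(2π)))·exp(−(20.4−22.50)²/(2·3.04²)) = 0.131231·exp(-0.23860) = 0.103375] × [0.0806429] = 0.00833647
  p_C = [(1/(3.04·√(2π)))·exp(−(20.4−24.24)²/(2·3.04²)) = 0.131231·exp(-0.79778) = 0.0590967] × [0.12043] = 0.00711699
Prior × likelihood for each component:
  w_A·p_A = 0.20 × 0.00293199 = 0.000586397
  w_B·p_B = 0.45 × 0.00833647 = 0.00375141
  w_C·p_C = 0.35 × 0.00711699 = 0.00249095
Sum: 0.000586397 + 0.00375141 + 0.00249095 = 0.00682875
Responsibility of Subgroup B: 0.00375141 / 0.00682875 ≈ 0.549

0.549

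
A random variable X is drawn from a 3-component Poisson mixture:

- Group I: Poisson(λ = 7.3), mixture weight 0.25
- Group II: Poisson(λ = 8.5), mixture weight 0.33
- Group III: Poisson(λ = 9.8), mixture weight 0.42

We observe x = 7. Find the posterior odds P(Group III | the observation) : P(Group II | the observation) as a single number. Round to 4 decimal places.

0.9393

Only the two components matter; the odds are (P(Z=i) f_i(x)) / (P(Z=j) f_j(x)).
Poisson probabilities:
  L_I = e^(−7.3)·7.3^7/7! = 0.148074
  L_II = e^(−8.5)·8.5^7/7! = 0.129419
  L_III = e^(−9.8)·9.8^7/7! = 0.0955138
0.0401158 / 0.0427083 ≈ 0.9393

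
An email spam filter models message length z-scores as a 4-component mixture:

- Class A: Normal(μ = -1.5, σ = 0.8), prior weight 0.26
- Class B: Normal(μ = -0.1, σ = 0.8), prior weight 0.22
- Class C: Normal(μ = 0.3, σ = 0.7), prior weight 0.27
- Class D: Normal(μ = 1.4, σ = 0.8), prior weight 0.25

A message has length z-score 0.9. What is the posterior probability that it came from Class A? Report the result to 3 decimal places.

0.006

Posterior ∝ prior × likelihood, so P(k | x) ∝ π_k f_k(x); normalise over all components.
Normal densities:
  p_A = (1/(0.8·√(2π)))·exp(−(0.9−-1.5)²/(2·0.8²)) = 0.498678·exp(-4.50000) = 0.00553981
  p_B = (1/(0.8·√(2π)))·exp(−(0.9−-0.1)²/(2·0.8²)) = 0.498678·exp(-0.78125) = 0.228311
  p_C = (1/(0.7·√(2π)))·exp(−(0.9−0.3)²/(2·0.7²)) = 0.569918·exp(-0.36735) = 0.394707
  p_D = (1/(0.8·√(2π)))·exp(−(0.9−1.4)²/(2·0.8²)) = 0.498678·exp(-0.19531) = 0.410201
Multiply by the mixture weights:
  π_A·p_A = 0.26 × 0.00553981 = 0.00144035
  π_B·p_B = 0.22 × 0.228311 = 0.0502285
  π_C·p_C = 0.27 × 0.394707 = 0.106571
  π_D·p_D = 0.25 × 0.410201 = 0.10255
Evidence: 0.00144035 + 0.0502285 + 0.106571 + 0.10255 = 0.26079
P(Class A | x) ≈ 0.006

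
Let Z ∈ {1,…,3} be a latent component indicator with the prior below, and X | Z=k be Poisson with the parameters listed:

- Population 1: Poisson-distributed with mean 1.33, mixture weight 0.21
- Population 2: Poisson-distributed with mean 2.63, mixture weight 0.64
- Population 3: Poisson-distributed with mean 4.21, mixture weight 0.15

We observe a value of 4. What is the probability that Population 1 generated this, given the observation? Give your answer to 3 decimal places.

0.056

P(component k | x) = P(Z=k)·f_k(x) / marginal(x), where marginal(x) = Σ_j P(Z=j)·f_j(x).
Evaluate each component's likelihood at the observed value:
  f_1 = 0.0344813
  f_2 = 0.143687
  f_3 = 0.194329
Multiply by the mixture weights:
  P(Z=1)·f_1 = 0.21 × 0.0344813 = 0.00724107
  P(Z=2)·f_2 = 0.64 × 0.143687 = 0.0919596
  P(Z=3)·f_3 = 0.15 × 0.194329 = 0.0291493
Normaliser: 0.00724107 + 0.0919596 + 0.0291493 = 0.12835
So the posterior for Population 1 is 0.00724107 / 0.12835 ≈ 0.056.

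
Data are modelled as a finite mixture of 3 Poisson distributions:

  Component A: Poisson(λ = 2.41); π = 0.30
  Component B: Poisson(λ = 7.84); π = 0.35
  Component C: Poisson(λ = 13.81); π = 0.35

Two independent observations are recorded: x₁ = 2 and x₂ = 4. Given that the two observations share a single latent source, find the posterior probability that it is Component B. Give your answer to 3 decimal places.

Posterior ∝ prior × likelihood, so P(k | x) ∝ P(Z=k) f_k(x); normalise over all components.
Since both observations come from the same component, the likelihood for component k is f_k(x₁)·f_k(x₂).
  L_A = [0.260828] × [0.126243] = 0.0329277
  L_B = [0.0120986] × [0.0619704] = 0.000749752
  L_C = [9.5885e-05] × [0.0015239] = 1.46119e-07
Unnormalised posteriors:
  P(Z=A)·L_A = 0.30 × 0.0329277 = 0.00987831
  P(Z=B)·L_B = 0.35 × 0.000749752 = 0.000262413
  P(Z=C)·L_C = 0.35 × 1.46119e-07 = 5.11417e-08
Marginal: 0.00987831 + 0.000262413 + 5.11417e-08 = 0.0101408
P(Component B | data) ≈ 0.026

0.026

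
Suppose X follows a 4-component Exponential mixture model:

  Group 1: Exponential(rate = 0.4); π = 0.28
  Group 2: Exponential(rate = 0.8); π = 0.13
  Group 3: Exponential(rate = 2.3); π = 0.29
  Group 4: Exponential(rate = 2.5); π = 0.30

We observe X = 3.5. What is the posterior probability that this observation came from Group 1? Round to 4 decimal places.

0.8058

Apply Bayes' rule: the posterior for each component is proportional to its prior times its likelihood at x.
Exponential densities:
  p_1 = 0.0986388
  p_2 = 0.0486481
  p_3 = 0.000733934
  p_4 = 0.000396153
Prior × likelihood for each component:
  P(Z=1)·p_1 = 0.28 × 0.0986388 = 0.0276189
  P(Z=2)·p_2 = 0.13 × 0.0486481 = 0.00632425
  P(Z=3)·p_3 = 0.29 × 0.000733934 = 0.000212841
  P(Z=4)·p_4 = 0.30 × 0.000396153 = 0.000118846
Normaliser: 0.0276189 + 0.00632425 + 0.000212841 + 0.000118846 = 0.0342748
So the posterior for Group 1 is 0.0276189 / 0.0342748 ≈ 0.8058.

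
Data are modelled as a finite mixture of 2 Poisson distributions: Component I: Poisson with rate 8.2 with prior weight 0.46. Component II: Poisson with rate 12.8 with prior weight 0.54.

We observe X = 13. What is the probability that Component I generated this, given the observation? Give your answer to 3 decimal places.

0.206

By Bayes' theorem, P(k | x) = π_k f_k(x) / Σ_j π_j f_j(x).
Poisson probabilities:
  p_I = e^(−8.2)·8.2^13/13! = 0.033426
  p_II = e^(−12.8)·12.8^13/13! = 0.109769
Prior × likelihood for each component:
  π_I·p_I = 0.46 × 0.033426 = 0.015376
  π_II·p_II = 0.54 × 0.109769 = 0.0592753
Evidence: 0.015376 + 0.0592753 = 0.0746513
So the posterior for Component I is 0.015376 / 0.0746513 ≈ 0.206.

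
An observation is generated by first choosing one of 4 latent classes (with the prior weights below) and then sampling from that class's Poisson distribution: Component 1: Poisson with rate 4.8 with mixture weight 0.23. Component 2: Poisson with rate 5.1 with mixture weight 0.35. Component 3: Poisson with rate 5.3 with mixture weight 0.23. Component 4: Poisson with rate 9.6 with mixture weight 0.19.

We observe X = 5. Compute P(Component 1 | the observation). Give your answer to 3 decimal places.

Apply Bayes' rule: the posterior for each component is proportional to its prior times its likelihood at x.
Poisson probabilities:
  L_1 = 0.174748
  L_2 = 0.175294
  L_3 = 0.173955
  L_4 = 0.0460201
Multiply by the mixture weights:
  π_1·L_1 = 0.23 × 0.174748 = 0.040192
  π_2·L_2 = 0.35 × 0.175294 = 0.061353
  π_3·L_3 = 0.23 × 0.173955 = 0.0400097
  π_4·L_4 = 0.19 × 0.0460201 = 0.00874383
Sum: 0.040192 + 0.061353 + 0.0400097 + 0.00874383 = 0.150298
So the posterior for Component 1 is 0.040192 / 0.150298 ≈ 0.267.

0.267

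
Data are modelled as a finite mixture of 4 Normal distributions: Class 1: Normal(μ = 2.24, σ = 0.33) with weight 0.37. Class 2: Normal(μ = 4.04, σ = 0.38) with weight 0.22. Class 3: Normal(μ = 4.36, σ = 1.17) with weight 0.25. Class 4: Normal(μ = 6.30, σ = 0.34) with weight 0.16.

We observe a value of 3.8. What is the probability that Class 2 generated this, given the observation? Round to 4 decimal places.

0.7134

The responsibility of component k is w_k f_k(x) divided by Σ_j w_j f_j(x).
Normal densities:
  p_1 = 1.6974e-05
  p_2 = 0.860019
  p_3 = 0.304073
  p_4 = 2.13405e-12
Unnormalised posteriors:
  w_1·p_1 = 0.37 × 1.6974e-05 = 6.28037e-06
  w_2·p_2 = 0.22 × 0.860019 = 0.189204
  w_3·p_3 = 0.25 × 0.304073 = 0.0760183
  w_4·p_4 = 0.16 × 2.13405e-12 = 3.41448e-13
Normaliser: 6.28037e-06 + 0.189204 + 0.0760183 + 3.41448e-13 = 0.265229
Responsibility of Class 2: 0.189204 / 0.265229 ≈ 0.7134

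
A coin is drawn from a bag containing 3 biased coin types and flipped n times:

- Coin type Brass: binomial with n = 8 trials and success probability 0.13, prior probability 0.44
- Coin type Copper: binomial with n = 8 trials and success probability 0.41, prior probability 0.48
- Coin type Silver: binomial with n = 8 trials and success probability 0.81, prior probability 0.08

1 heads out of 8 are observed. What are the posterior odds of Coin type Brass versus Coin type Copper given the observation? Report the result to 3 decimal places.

Only the two components matter; the odds are (P(Z=i) f_i(x)) / (P(Z=j) f_j(x)).
Binomial probabilities:
  L_Brass = C(8,1)·0.13^1·0.87^7 = 8·0.13·0.377255 = 0.392345
  L_Copper = C(8,1)·0.41^1·0.59^7 = 8·0.41·0.0248865 = 0.0816278
  L_Silver = C(8,1)·0.81^1·0.19^7 = 8·0.81·8.93872e-06 = 5.79229e-05
0.172632 / 0.0391813 ≈ 4.406

4.406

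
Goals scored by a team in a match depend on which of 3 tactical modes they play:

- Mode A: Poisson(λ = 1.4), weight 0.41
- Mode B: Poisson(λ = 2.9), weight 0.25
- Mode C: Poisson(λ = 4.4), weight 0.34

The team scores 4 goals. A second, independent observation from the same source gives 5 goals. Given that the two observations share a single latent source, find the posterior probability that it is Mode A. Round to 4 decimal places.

The responsibility of component k is π_k f_k(x) divided by Σ_j π_j f_j(x).
Since both observations come from the same component, the likelihood for component k is f_k(x₁)·f_k(x₂).
  p_A = [0.039472] × [0.0110521] = 0.00043625
  p_B = [0.162154] × [0.0940491] = 0.0152504
  p_C = [0.191736] × [0.168728] = 0.0323512
Multiply by the mixture weights:
  π_A·p_A = 0.41 × 0.00043625 = 0.000178862
  π_B·p_B = 0.25 × 0.0152504 = 0.0038126
  π_C·p_C = 0.34 × 0.0323512 = 0.0109994
Sum: 0.000178862 + 0.0038126 + 0.0109994 = 0.0149909
P(Mode A | x₁,x₂) = 0.000178862 / 0.0149909 ≈ 0.0119

0.0119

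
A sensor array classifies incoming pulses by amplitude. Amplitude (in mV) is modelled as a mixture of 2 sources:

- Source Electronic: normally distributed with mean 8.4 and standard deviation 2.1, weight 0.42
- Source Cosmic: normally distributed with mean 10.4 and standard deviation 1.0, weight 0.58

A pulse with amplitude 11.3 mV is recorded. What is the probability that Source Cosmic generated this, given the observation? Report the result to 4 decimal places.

By Bayes' theorem, P(k | x) = P(Z=k) f_k(x) / Σ_j P(Z=j) f_j(x).
Evaluate each component's likelihood at the observed value:
  f_Electronic = 0.0732124
  f_Cosmic = 0.266085
Weight by the priors:
  P(Z=Electronic)·f_Electronic = 0.42 × 0.0732124 = 0.0307492
  P(Z=Cosmic)·f_Cosmic = 0.58 × 0.266085 = 0.154329
Evidence: 0.0307492 + 0.154329 = 0.185079
P(Source Cosmic | 11.3 mV) ≈ 0.8339

0.8339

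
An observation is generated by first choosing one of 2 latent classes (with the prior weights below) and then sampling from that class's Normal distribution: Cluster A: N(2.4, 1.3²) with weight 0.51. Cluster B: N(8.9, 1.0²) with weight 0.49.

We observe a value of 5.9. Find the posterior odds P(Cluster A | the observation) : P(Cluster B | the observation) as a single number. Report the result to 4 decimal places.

Posterior odds = (P(Z=i) f_i(x)) / (P(Z=j) f_j(x)); the normalising sum cancels.
Normal densities:
  L_A = (1/(1.3·√(2π)))·exp(−(5.9−2.4)²/(2·1.3²)) = 0.306879·exp(-3.62426) = 0.00818409
  L_B = (1/(1.0·√(2π)))·exp(−(5.9−8.9)²/(2·1.0²)) = 0.398942·exp(-4.50000) = 0.00443185
Posterior odds = (P(Z=A)·L_A) / (P(Z=B)·L_B) = (0.51·0.00818409) / (0.49·0.00443185) = 0.00417389 / 0.00217161 ≈ 1.9220

1.9220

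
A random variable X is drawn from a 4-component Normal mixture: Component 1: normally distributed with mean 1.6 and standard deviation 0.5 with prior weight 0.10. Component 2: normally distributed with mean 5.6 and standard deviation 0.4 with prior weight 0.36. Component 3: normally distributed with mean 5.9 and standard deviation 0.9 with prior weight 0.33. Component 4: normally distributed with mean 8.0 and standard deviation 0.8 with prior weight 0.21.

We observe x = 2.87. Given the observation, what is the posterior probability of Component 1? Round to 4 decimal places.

0.8624

Posterior ∝ prior × likelihood, so P(k | x) ∝ P(Z=k) f_k(x); normalise over all components.
Component likelihoods at x = 2.87:
  f_1 = (1/(0.5·√(2π)))·exp(−(2.87−1.6)²/(2·0.5²)) = 0.797885·exp(-3.22580) = 0.0316952
  f_2 = (1/(0.4·√(2π)))·exp(−(2.87−5.6)²/(2·0.4²)) = 0.997356·exp(-23.29031) = 7.65589e-11
  f_3 = (1/(0.9·√(2π)))·exp(−(2.87−5.9)²/(2·0.9²)) = 0.443269·exp(-5.66722) = 0.00153258
  f_4 = (1/(0.8·√(2π)))·exp(−(2.87−8.0)²/(2·0.8²)) = 0.498678·exp(-20.56008) = 5.87072e-10
Unnormalised posteriors:
  P(Z=1)·f_1 = 0.10 × 0.0316952 = 0.00316952
  P(Z=2)·f_2 = 0.36 × 7.65589e-11 = 2.75612e-11
  P(Z=3)·f_3 = 0.33 × 0.00153258 = 0.000505753
  P(Z=4)·f_4 = 0.21 × 5.87072e-10 = 1.23285e-10
Normaliser: 0.00316952 + 2.75612e-11 + 0.000505753 + 1.23285e-10 = 0.00367527
P(Component 1 | 2.87) = 0.00316952 / 0.00367527 ≈ 0.8624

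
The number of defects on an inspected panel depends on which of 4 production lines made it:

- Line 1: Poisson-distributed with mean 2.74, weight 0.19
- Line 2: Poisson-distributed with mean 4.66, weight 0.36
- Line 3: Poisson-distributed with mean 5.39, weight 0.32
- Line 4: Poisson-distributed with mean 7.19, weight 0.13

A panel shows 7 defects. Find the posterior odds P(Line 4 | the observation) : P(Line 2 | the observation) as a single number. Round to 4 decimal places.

0.5988

The posterior odds equal the prior odds times the likelihood ratio: (π_i/π_j)·(f_i(x)/f_j(x)).
Poisson probabilities:
  f_1 = e^(−2.74)·2.74^7/7! = 0.0148544
  f_2 = e^(−4.66)·4.66^7/7! = 0.0896311
  f_3 = e^(−5.39)·5.39^7/7! = 0.119631
  f_4 = e^(−7.19)·7.19^7/7! = 0.148626
Odds = (0.13/0.36) × (0.148626/0.0896311) = 0.361111 × 1.6582 ≈ 0.5988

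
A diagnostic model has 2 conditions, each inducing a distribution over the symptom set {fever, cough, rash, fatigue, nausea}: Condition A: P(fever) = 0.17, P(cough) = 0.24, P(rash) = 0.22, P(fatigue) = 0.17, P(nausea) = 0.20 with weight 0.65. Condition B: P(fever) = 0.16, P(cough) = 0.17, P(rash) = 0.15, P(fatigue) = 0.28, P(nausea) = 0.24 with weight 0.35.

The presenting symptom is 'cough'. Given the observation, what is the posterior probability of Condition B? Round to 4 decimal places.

0.2761

Apply Bayes' rule: the posterior for each component is proportional to its prior times its likelihood at x.
Categorical probabilities:
  f_A = 0.24
  f_B = 0.17
Prior × likelihood for each component:
  w_A·f_A = 0.65 × 0.24 = 0.156
  w_B·f_B = 0.35 × 0.17 = 0.0595
Evidence: 0.156 + 0.0595 = 0.2155
P(Condition B | 'cough') ≈ 0.2761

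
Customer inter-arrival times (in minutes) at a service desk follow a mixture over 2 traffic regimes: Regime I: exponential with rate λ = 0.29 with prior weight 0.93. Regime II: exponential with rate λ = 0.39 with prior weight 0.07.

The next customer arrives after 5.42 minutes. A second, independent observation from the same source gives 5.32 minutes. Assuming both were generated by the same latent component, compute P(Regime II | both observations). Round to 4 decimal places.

0.0444

Posterior ∝ prior × likelihood, so P(k | x) ∝ π_k f_k(x); normalise over all components.
Since both observations come from the same component, the likelihood for component k is f_k(x₁)·f_k(x₂).
  f_I = [0.29·e^(−0.29·5.42) = 0.29·e^(−1.5718) = 0.0602246] × [0.0619967] = 0.00373373
  f_II = [0.39·e^(−0.39·5.42) = 0.39·e^(−2.1138) = 0.0471035] × [0.0489768] = 0.00230698
Unnormalised posteriors:
  π_I·f_I = 0.93 × 0.00373373 = 0.00347236
  π_II·f_II = 0.07 × 0.00230698 = 0.000161488
Denominator: 0.00347236 + 0.000161488 = 0.00363385
P(Regime II | x) = 0.000161488 / 0.00363385 ≈ 0.0444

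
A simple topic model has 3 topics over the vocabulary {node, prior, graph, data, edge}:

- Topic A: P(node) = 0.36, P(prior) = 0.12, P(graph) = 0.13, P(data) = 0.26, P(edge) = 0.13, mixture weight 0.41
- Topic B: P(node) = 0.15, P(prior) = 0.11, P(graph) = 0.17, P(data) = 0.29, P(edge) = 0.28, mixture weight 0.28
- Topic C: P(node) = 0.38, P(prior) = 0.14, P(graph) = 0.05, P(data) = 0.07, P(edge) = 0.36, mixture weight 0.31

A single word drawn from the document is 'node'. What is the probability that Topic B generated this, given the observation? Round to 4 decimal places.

Posterior ∝ prior × likelihood, so P(k | x) ∝ P(Z=k) f_k(x); normalise over all components.
Evaluate each component's likelihood at the observed value:
  L_A = 0.36
  L_B = 0.15
  L_C = 0.38
Prior × likelihood for each component:
  P(Z=A)·L_A = 0.41 × 0.36 = 0.1476
  P(Z=B)·L_B = 0.28 × 0.15 = 0.042
  P(Z=C)·L_C = 0.31 × 0.38 = 0.1178
Sum: 0.1476 + 0.042 + 0.1178 = 0.3074
Responsibility of Topic B: 0.042 / 0.3074 ≈ 0.1366

0.1366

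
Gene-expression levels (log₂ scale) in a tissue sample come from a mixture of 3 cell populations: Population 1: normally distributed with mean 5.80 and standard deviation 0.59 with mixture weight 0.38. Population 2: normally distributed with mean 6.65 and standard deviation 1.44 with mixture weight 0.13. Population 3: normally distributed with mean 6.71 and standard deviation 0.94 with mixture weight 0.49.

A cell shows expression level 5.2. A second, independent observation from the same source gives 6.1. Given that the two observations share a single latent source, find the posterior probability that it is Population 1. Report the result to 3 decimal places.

0.783

By Bayes' theorem, P(k | x) = π_k f_k(x) / Σ_j π_j f_j(x).
Since both observations come from the same component, the likelihood for component k is f_k(x₁)·f_k(x₂).
  f_1 = [(1/(0.59·√(2π)))·exp(−(5.2−5.80)²/(2·0.59²)) = 0.676173·exp(-0.51709) = 0.403169] × [0.594176] = 0.239554
  f_2 = [(1/(1.44·√(2π)))·exp(−(5.2−6.65)²/(2·1.44²)) = 0.277043·exp(-0.50697) = 0.166868] × [0.257555] = 0.0429778
  f_3 = [(1/(0.94·√(2π)))·exp(−(5.2−6.71)²/(2·0.94²)) = 0.424407·exp(-1.29023) = 0.1168] × [0.343825] = 0.0401586
Multiply by the mixture weights:
  π_1·f_1 = 0.38 × 0.239554 = 0.0910304
  π_2·f_2 = 0.13 × 0.0429778 = 0.00558711
  π_3·f_3 = 0.49 × 0.0401586 = 0.0196777
Sum: 0.0910304 + 0.00558711 + 0.0196777 = 0.116295
Responsibility of Population 1: 0.0910304 / 0.116295 ≈ 0.783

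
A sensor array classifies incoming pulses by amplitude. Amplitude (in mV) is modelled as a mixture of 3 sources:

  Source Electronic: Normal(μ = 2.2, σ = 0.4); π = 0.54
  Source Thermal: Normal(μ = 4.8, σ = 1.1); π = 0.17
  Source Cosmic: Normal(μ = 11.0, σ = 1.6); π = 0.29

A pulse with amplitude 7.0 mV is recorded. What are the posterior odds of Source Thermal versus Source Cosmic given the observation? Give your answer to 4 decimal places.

Posterior odds = (π_i f_i(x)) / (π_j f_j(x)); the normalising sum cancels.
Normal densities:
  p_Electronic = (1/(0.4·√(2π)))·exp(−(7.0−2.2)²/(2·0.4²)) = 0.997356·exp(-72.00000) = 5.36596e-32
  p_Thermal = (1/(1.1·√(2π)))·exp(−(7.0−4.8)²/(2·1.1²)) = 0.362675·exp(-2.00000) = 0.0490827
  p_Cosmic = (1/(1.6·√(2π)))·exp(−(7.0−11.0)²/(2·1.6²)) = 0.249339·exp(-3.12500) = 0.0109552
0.00834406 / 0.003177 ≈ 2.6264

2.6264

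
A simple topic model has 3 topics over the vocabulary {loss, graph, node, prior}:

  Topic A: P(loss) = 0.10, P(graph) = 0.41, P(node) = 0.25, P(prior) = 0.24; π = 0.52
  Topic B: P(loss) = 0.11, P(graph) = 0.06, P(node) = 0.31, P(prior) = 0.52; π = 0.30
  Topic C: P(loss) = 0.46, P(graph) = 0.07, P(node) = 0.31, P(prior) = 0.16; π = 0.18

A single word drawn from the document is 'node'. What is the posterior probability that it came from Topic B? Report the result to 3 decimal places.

By Bayes' theorem, P(k | x) = w_k f_k(x) / Σ_j w_j f_j(x).
Evaluate each component's likelihood at the observed value:
  p_A = 0.25
  p_B = 0.31
  p_C = 0.31
Weight by the priors:
  w_A·p_A = 0.52 × 0.25 = 0.13
  w_B·p_B = 0.30 × 0.31 = 0.093
  w_C·p_C = 0.18 × 0.31 = 0.0558
Denominator: 0.13 + 0.093 + 0.0558 = 0.2788
Responsibility of Topic B: 0.093 / 0.2788 ≈ 0.334

0.334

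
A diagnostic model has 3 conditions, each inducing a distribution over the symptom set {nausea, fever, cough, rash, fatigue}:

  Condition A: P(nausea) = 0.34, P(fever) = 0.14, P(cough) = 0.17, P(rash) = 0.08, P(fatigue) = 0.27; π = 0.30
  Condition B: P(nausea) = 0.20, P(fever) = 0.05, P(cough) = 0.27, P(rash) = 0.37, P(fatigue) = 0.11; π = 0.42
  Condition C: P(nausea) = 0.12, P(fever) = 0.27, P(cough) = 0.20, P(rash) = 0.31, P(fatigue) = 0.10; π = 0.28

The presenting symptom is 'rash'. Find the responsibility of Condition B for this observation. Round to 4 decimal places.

By Bayes' theorem, P(k | x) = P(Z=k) f_k(x) / Σ_j P(Z=j) f_j(x).
Component likelihoods at x = 'rash':
  f_A = 0.08
  f_B = 0.37
  f_C = 0.31
Weight by the priors:
  P(Z=A)·f_A = 0.30 × 0.08 = 0.024
  P(Z=B)·f_B = 0.42 × 0.37 = 0.1554
  P(Z=C)·f_C = 0.28 × 0.31 = 0.0868
Normaliser: 0.024 + 0.1554 + 0.0868 = 0.2662
P(Condition B | the observation) ≈ 0.5838

0.5838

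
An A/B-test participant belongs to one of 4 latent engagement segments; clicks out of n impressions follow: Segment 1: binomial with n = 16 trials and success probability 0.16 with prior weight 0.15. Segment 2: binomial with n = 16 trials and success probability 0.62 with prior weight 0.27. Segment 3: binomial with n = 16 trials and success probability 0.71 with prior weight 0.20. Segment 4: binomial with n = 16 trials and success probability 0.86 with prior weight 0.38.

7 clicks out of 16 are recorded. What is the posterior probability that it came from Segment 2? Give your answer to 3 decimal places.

By Bayes' theorem, P(k | x) = P(Z=k) f_k(x) / Σ_j P(Z=j) f_j(x).
Component likelihoods at x = 7 clicks out of 16:
  p_1 = 0.0063941
  p_2 = 0.0665611
  p_3 = 0.0150944
  p_4 = 8.2237e-05
Multiply by the mixture weights:
  P(Z=1)·p_1 = 0.15 × 0.0063941 = 0.000959115
  P(Z=2)·p_2 = 0.27 × 0.0665611 = 0.0179715
  P(Z=3)·p_3 = 0.20 × 0.0150944 = 0.00301888
  P(Z=4)·p_4 = 0.38 × 8.2237e-05 = 3.12501e-05
Normaliser: 0.000959115 + 0.0179715 + 0.00301888 + 3.12501e-05 = 0.0219807
P(Segment 2 | the observation) ≈ 0.818

0.818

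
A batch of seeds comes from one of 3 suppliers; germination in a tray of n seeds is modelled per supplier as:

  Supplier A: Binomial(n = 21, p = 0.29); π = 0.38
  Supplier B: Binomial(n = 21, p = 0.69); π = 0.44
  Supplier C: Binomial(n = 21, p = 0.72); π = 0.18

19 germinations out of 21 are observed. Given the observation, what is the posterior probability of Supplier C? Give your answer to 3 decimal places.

Posterior ∝ prior × likelihood, so P(k | x) ∝ π_k f_k(x); normalise over all components.
Component likelihoods at x = 19 germinations out of 21:
  L_A = 6.46097e-09
  L_B = 0.0175015
  L_C = 0.0320518
Multiply by the mixture weights:
  π_A·L_A = 0.38 × 6.46097e-09 = 2.45517e-09
  π_B·L_B = 0.44 × 0.0175015 = 0.00770066
  π_C·L_C = 0.18 × 0.0320518 = 0.00576933
Denominator: 2.45517e-09 + 0.00770066 + 0.00576933 = 0.01347
P(Supplier C | 19 germinations out of 21) = 0.00576933 / 0.01347 ≈ 0.428

0.428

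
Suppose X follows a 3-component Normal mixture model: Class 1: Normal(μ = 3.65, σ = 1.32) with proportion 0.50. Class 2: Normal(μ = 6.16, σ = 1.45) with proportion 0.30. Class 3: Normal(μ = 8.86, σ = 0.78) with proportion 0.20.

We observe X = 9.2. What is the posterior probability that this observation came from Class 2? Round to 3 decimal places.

P(component k | x) = w_k·f_k(x) / marginal(x), where marginal(x) = Σ_j w_j·f_j(x).
Normal densities:
  p_1 = (1/(1.32·√(2π)))·exp(−(9.2−3.65)²/(2·1.32²)) = 0.302229·exp(-8.83910) = 4.3809e-05
  p_2 = (1/(1.45·√(2π)))·exp(−(9.2−6.16)²/(2·1.45²)) = 0.275133·exp(-2.19776) = 0.0305538
  p_3 = (1/(0.78·√(2π)))·exp(−(9.2−8.86)²/(2·0.78²)) = 0.511464·exp(-0.09500) = 0.46511
Weight by the priors:
  w_1·p_1 = 0.50 × 4.3809e-05 = 2.19045e-05
  w_2·p_2 = 0.30 × 0.0305538 = 0.00916614
  w_3·p_3 = 0.20 × 0.46511 = 0.0930221
Sum: 2.19045e-05 + 0.00916614 + 0.0930221 = 0.10221
P(Class 2 | 9.2) ≈ 0.090

0.090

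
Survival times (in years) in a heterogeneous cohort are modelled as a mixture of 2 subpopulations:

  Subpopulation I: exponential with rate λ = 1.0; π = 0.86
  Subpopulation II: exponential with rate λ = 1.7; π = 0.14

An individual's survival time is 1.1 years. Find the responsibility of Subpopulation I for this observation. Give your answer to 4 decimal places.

By Bayes' theorem, P(k | x) = π_k f_k(x) / Σ_j π_j f_j(x).
Evaluate each component's likelihood at the observed value:
  L_I = 0.332871
  L_II = 0.26201
Prior × likelihood for each component:
  π_I·L_I = 0.86 × 0.332871 = 0.286269
  π_II·L_II = 0.14 × 0.26201 = 0.0366814
Normaliser: 0.286269 + 0.0366814 = 0.322951
Responsibility of Subpopulation I: 0.286269 / 0.322951 ≈ 0.8864

0.8864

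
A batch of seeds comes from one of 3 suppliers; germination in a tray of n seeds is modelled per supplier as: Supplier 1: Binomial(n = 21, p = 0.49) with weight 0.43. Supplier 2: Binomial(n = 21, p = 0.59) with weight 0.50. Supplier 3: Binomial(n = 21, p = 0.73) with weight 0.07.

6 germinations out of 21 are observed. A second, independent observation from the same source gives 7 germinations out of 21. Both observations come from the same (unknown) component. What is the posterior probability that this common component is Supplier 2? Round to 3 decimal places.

P(component k | x) = w_k·f_k(x) / marginal(x), where marginal(x) = Σ_j w_j·f_j(x).
Since both observations come from the same component, the likelihood for component k is f_k(x₁)·f_k(x₂).
  p_1 = [0.030849] × [0.0635126] = 0.0019593
  p_2 = [0.00355944] × [0.010976] = 3.90683e-05
  p_3 = [2.42608e-05] × [0.000140559] = 3.41007e-09
Multiply by the mixture weights:
  w_1·p_1 = 0.43 × 0.0019593 = 0.000842499
  w_2·p_2 = 0.50 × 3.90683e-05 = 1.95342e-05
  w_3·p_3 = 0.07 × 3.41007e-09 = 2.38705e-10
Sum: 0.000842499 + 1.95342e-05 + 2.38705e-10 = 0.000862033
P(Supplier 2 | x₁,x₂) ≈ 0.023

0.023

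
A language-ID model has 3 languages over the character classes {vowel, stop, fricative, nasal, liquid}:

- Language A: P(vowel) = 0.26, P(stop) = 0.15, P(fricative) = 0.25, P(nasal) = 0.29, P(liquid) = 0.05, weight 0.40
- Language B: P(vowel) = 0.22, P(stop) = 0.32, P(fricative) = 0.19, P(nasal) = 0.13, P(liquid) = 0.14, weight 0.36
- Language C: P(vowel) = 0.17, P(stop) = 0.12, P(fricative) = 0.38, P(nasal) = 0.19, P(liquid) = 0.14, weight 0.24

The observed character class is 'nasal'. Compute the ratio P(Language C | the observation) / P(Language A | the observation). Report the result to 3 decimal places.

Only the two components matter; the odds are (w_i f_i(x)) / (w_j f_j(x)).
Categorical probabilities:
  p_A = P(nasal | comp) = 0.29
  p_B = P(nasal | comp) = 0.13
  p_C = P(nasal | comp) = 0.19
0.0456 / 0.116 ≈ 0.393

0.393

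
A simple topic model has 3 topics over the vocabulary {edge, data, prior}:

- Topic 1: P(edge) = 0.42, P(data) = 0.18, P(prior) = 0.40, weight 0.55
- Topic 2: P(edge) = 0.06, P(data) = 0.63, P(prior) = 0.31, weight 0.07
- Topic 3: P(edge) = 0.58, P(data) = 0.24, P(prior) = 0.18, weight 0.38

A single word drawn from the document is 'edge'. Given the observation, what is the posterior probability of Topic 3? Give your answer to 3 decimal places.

0.484

Apply Bayes' rule: the posterior for each component is proportional to its prior times its likelihood at x.
Component likelihoods at x = 'edge':
  p_1 = P(edge | comp) = 0.42
  p_2 = P(edge | comp) = 0.06
  p_3 = P(edge | comp) = 0.58
Unnormalised posteriors:
  P(Z=1)·p_1 = 0.55 × 0.42 = 0.231
  P(Z=2)·p_2 = 0.07 × 0.06 = 0.0042
  P(Z=3)·p_3 = 0.38 × 0.58 = 0.2204
Marginal: 0.231 + 0.0042 + 0.2204 = 0.4556
P(Topic 3 | 'edge') ≈ 0.484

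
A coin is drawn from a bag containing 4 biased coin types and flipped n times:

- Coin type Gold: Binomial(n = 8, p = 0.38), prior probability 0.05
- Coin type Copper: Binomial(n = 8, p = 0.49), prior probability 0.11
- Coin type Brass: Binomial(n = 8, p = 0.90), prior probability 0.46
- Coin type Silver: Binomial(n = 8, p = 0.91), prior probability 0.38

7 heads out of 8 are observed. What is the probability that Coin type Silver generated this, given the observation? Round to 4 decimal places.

0.4408

By Bayes' theorem, P(k | x) = w_k f_k(x) / Σ_j w_j f_j(x).
Component likelihoods at x = 7 heads out of 8:
  p_Gold = C(8,7)·0.38^7·0.62^1 = 8·0.00114416·0.62 = 0.00567501
  p_Copper = C(8,7)·0.49^7·0.51^1 = 8·0.00678223·0.51 = 0.0276715
  p_Brass = C(8,7)·0.90^7·0.10^1 = 8·0.478297·0.1 = 0.382638
  p_Silver = C(8,7)·0.91^7·0.09^1 = 8·0.516761·0.09 = 0.372068
Weight by the priors:
  w_Gold·p_Gold = 0.05 × 0.00567501 = 0.000283751
  w_Copper·p_Copper = 0.11 × 0.0276715 = 0.00304387
  w_Brass·p_Brass = 0.46 × 0.382638 = 0.176013
  w_Silver·p_Silver = 0.38 × 0.372068 = 0.141386
Evidence: 0.000283751 + 0.00304387 + 0.176013 + 0.141386 = 0.320727
So the posterior for Coin type Silver is 0.141386 / 0.320727 ≈ 0.4408.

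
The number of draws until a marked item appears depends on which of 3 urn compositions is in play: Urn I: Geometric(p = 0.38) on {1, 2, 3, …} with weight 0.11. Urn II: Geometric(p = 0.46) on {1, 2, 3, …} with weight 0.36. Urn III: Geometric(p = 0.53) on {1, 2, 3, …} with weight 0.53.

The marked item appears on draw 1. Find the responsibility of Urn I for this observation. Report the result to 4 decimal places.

0.0856

By Bayes' theorem, P(k | x) = π_k f_k(x) / Σ_j π_j f_j(x).
Evaluate each component's likelihood at the observed value:
  p_I = 0.38
  p_II = 0.46
  p_III = 0.53
Multiply by the mixture weights:
  π_I·p_I = 0.11 × 0.38 = 0.0418
  π_II·p_II = 0.36 × 0.46 = 0.1656
  π_III·p_III = 0.53 × 0.53 = 0.2809
Sum: 0.0418 + 0.1656 + 0.2809 = 0.4883
P(Urn I | the observation) ≈ 0.0856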